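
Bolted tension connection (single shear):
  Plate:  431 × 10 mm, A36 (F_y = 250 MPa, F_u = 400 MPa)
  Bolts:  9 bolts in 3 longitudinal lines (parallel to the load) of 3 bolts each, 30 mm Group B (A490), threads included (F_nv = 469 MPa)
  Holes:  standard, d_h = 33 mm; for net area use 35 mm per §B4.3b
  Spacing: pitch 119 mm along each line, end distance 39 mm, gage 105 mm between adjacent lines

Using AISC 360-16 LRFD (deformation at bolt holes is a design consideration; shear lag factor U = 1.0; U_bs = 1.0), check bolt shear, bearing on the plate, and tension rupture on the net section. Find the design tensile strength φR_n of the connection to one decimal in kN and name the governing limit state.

Bolt shear: A_b = π(30)²/4 = 706.86 mm². φR_n = 0.75 × 469 × 706.86 × 9 × 1 = 2237.7 kN.
Bearing (10 mm plate, F_u = 400 MPa): end bolts L_c = 39 − 33/2 = 22.5, R_n = min(1.2×22.5×10×400, 2.4×30×10×400) = 108 kN/bolt; interior L_c = 119 − 33 = 86, R_n = 288 kN/bolt. φR_n = 0.75 × (3×108 + 6×288) = 1539.0 kN.
Tension rupture (net): A_n = (431 − 3×35)×10 = 3260 mm² (U = 1.0, A_e = A_n). φR_n = 0.75 × 400 × 3260 = 978.0 kN.
Governing: min(2237.7, 1539.0, 978.0) = 978.0 kN → net-section rupture.

978.0 kN (net-section rupture governs)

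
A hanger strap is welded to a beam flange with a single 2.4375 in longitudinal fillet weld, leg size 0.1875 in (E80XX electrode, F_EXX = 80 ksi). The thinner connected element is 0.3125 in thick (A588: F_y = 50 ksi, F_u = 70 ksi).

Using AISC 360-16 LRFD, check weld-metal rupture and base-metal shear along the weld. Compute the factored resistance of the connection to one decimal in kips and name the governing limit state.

11.6 kips (weld metal governs)

Weld metal: throat = 0.707×0.1875 = 0.13256 in, L = 2.4375 in. φR_n = 0.75 × 0.6 × 80 × 0.13256 × 2.4375 = 11.6 kips.
Base metal shear (0.3125 in plate): yield φR_n = 1.0×0.6×50×0.3125×2.4375 = 22.9 kips; rupture φR_n = 0.75×0.6×70×0.3125×2.4375 = 24.0 kips; take 22.9 kips (yield).
Governing: min(11.6, 22.9) = 11.6 kips → weld metal.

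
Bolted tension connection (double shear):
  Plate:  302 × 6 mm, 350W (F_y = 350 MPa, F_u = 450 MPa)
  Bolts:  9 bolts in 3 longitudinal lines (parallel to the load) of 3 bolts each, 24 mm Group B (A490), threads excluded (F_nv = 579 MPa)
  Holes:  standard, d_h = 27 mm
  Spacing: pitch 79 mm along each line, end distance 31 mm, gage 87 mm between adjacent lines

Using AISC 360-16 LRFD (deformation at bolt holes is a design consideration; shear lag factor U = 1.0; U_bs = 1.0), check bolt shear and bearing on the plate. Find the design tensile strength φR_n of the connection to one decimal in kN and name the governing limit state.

Bolt shear: A_b = π(24)²/4 = 452.39 mm². φR_n = 0.75 × 579 × 452.39 × 9 × 2 = 3536.1 kN.
Bearing (6 mm plate, F_u = 450 MPa): end bolts L_c = 31 − 27/2 = 17.5, R_n = min(1.2×17.5×6×450, 2.4×24×6×450) = 56.7 kN/bolt; interior L_c = 79 − 27 = 52, R_n = 155.52 kN/bolt. φR_n = 0.75 × (3×56.7 + 6×155.52) = 827.4 kN.
Governing: min(3536.1, 827.4) = 827.4 kN → bearing.

827.4 kN (bearing governs)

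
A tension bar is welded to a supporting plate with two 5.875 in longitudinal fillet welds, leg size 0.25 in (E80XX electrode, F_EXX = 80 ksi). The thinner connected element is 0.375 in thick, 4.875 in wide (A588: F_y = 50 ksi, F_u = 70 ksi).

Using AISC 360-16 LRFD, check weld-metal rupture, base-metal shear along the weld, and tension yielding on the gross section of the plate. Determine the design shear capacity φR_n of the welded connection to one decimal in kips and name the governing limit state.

74.8 kips (weld metal governs)

Weld metal: throat = 0.707×0.25 = 0.17675 in, L = 2×5.875 = 11.75 in. φR_n = 0.75 × 0.6 × 80 × 0.17675 × 11.75 = 74.8 kips.
Base metal shear (0.375 in plate): yield φR_n = 1.0×0.6×50×0.375×11.75 = 132.2 kips; rupture φR_n = 0.75×0.6×70×0.375×11.75 = 138.8 kips; take 132.2 kips (yield).
Tension yield (gross): A_g = 4.875×0.375 = 1.8281 in². φR_n = 0.90 × 50 × 1.8281 = 82.3 kips.
Governing: min(74.8, 132.2, 82.3) = 74.8 kips → weld metal.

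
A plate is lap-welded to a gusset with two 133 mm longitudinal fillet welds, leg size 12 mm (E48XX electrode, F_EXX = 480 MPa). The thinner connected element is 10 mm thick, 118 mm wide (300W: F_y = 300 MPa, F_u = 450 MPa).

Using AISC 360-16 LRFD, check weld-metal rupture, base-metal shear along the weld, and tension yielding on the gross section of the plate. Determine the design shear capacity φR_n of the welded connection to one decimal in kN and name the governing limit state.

318.6 kN (gross-section yield governs)

Weld metal: throat = 0.707×12 = 8.484 mm, L = 2×133 = 266 mm. φR_n = 0.75 × 0.6 × 480 × 8.484 × 266 = 487.5 kN.
Base metal shear (10 mm plate): yield φR_n = 1.0×0.6×300×10×266 = 478.8 kN; rupture φR_n = 0.75×0.6×450×10×266 = 538.7 kN; take 478.8 kN (yield).
Tension yield (gross): A_g = 118×10 = 1180 mm². φR_n = 0.90 × 300 × 1180 = 318.6 kN.
Governing: min(487.5, 478.8, 318.6) = 318.6 kN → gross-section yield.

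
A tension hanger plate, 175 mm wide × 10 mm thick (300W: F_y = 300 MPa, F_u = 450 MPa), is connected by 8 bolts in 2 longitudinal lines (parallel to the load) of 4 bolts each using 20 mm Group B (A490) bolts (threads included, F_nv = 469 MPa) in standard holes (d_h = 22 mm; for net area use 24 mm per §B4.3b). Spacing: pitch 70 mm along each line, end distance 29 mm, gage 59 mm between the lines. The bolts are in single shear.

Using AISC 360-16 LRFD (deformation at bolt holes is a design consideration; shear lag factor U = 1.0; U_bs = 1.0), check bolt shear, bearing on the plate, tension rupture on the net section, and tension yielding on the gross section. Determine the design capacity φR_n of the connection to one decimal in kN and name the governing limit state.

Bolt shear: A_b = π(20)²/4 = 314.16 mm². φR_n = 0.75 × 469 × 314.16 × 8 × 1 = 884.0 kN.
Bearing (10 mm plate, F_u = 450 MPa): end bolts L_c = 29 − 22/2 = 18, R_n = min(1.2×18×10×450, 2.4×20×10×450) = 97.2 kN/bolt; interior L_c = 70 − 22 = 48, R_n = 216 kN/bolt. φR_n = 0.75 × (2×97.2 + 6×216) = 1117.8 kN.
Tension rupture (net): A_n = (175 − 2×24)×10 = 1270 mm² (U = 1.0, A_e = A_n). φR_n = 0.75 × 450 × 1270 = 428.6 kN.
Tension yield (gross): A_g = 175×10 = 1750 mm². φR_n = 0.90 × 300 × 1750 = 472.5 kN.
Governing: min(884.0, 1117.8, 428.6, 472.5) = 428.6 kN → net-section rupture.

428.6 kN (net-section rupture governs)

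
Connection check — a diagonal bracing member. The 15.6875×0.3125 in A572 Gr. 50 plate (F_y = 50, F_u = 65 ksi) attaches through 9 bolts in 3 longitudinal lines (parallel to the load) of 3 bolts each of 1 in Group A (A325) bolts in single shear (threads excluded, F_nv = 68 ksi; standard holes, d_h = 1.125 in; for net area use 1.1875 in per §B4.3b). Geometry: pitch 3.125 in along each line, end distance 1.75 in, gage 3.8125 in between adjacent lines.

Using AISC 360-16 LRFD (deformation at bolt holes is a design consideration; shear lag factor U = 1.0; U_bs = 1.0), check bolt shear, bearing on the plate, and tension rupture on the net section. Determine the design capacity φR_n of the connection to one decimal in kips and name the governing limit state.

Bolt shear: A_b = π(1)²/4 = 0.7854 in². φR_n = 0.75 × 68 × 0.7854 × 9 × 1 = 360.5 kips.
Bearing (0.3125 in plate, F_u = 65 ksi): end bolts L_c = 1.75 − 1.125/2 = 1.1875, R_n = min(1.2×1.1875×0.3125×65, 2.4×1×0.3125×65) = 28.945 kips/bolt; interior L_c = 3.125 − 1.125 = 2, R_n = 48.75 kips/bolt. φR_n = 0.75 × (3×28.945 + 6×48.75) = 284.5 kips.
Tension rupture (net): A_n = (15.6875 − 3×1.1875)×0.3125 = 3.7891 in² (U = 1.0, A_e = A_n). φR_n = 0.75 × 65 × 3.7891 = 184.7 kips.
Governing: min(360.5, 284.5, 184.7) = 184.7 kips → net-section rupture.

184.7 kips (net-section rupture governs)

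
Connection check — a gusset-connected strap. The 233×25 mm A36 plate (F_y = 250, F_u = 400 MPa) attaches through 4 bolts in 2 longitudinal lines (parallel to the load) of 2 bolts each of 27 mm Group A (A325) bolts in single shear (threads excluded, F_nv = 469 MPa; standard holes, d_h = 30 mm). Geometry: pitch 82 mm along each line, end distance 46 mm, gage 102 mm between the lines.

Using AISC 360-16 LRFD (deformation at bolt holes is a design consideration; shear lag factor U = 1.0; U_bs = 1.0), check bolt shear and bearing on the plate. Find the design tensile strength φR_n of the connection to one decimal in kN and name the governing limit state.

805.6 kN (bolt shear governs)

Bolt shear: A_b = π(27)²/4 = 572.56 mm². φR_n = 0.75 × 469 × 572.56 × 4 × 1 = 805.6 kN.
Bearing (25 mm plate, F_u = 400 MPa): end bolts L_c = 46 − 30/2 = 31, R_n = min(1.2×31×25×400, 2.4×27×25×400) = 372 kN/bolt; interior L_c = 82 − 30 = 52, R_n = 624 kN/bolt. φR_n = 0.75 × (2×372 + 2×624) = 1494.0 kN.
Governing: min(805.6, 1494.0) = 805.6 kN → bolt shear.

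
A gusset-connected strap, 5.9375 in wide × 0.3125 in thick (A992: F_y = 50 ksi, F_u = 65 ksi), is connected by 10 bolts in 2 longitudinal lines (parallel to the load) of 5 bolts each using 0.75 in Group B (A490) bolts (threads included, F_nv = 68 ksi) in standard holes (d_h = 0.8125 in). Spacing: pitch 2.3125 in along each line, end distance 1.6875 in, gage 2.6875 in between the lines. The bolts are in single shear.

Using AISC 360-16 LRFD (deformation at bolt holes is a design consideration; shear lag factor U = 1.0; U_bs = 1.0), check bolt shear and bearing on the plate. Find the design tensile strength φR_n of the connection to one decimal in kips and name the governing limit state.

225.3 kips (bolt shear governs)

Bolt shear: A_b = π(0.75)²/4 = 0.44179 in². φR_n = 0.75 × 68 × 0.44179 × 10 × 1 = 225.3 kips.
Bearing (0.3125 in plate, F_u = 65 ksi): end bolts L_c = 1.6875 − 0.8125/2 = 1.28125, R_n = min(1.2×1.28125×0.3125×65, 2.4×0.75×0.3125×65) = 31.23 kips/bolt; interior L_c = 2.3125 − 0.8125 = 1.5, R_n = 36.563 kips/bolt. φR_n = 0.75 × (2×31.23 + 8×36.563) = 266.2 kips.
Governing: min(225.3, 266.2) = 225.3 kips → bolt shear.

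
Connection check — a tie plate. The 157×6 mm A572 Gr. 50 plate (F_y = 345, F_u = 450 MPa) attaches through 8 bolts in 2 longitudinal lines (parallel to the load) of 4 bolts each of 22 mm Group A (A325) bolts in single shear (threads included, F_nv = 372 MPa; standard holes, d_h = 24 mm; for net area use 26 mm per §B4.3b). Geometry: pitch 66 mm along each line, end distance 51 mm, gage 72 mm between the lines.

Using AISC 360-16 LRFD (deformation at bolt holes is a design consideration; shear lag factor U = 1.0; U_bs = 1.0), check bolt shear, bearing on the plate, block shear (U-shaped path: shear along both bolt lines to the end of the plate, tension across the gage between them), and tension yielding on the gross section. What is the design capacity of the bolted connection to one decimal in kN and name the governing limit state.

Bolt shear: A_b = π(22)²/4 = 380.13 mm². φR_n = 0.75 × 372 × 380.13 × 8 × 1 = 848.5 kN.
Bearing (6 mm plate, F_u = 450 MPa): end bolts L_c = 51 − 24/2 = 39, R_n = min(1.2×39×6×450, 2.4×22×6×450) = 126.36 kN/bolt; interior L_c = 66 − 24 = 42, R_n = 136.08 kN/bolt. φR_n = 0.75 × (2×126.36 + 6×136.08) = 801.9 kN.
Block shear: shear path 2×[51+3×66] = 2×249 mm, A_gv = 2988, A_nv = 2×(249 − 3.5×26)×6 = 1896 mm²; tension across gage: (72 − 1×26)×6 = 276 mm². R_n = min(0.6×450×1896, 0.6×345×2988) + 1.0×450×276 = min(511.92, 618.52) + 124.2 = 636.12 kN. φR_n = 0.75 × 636.12 = 477.1 kN.
Tension yield (gross): A_g = 157×6 = 942 mm². φR_n = 0.90 × 345 × 942 = 292.5 kN.
Governing: min(848.5, 801.9, 477.1, 292.5) = 292.5 kN → gross-section yield.

292.5 kN (gross-section yield governs)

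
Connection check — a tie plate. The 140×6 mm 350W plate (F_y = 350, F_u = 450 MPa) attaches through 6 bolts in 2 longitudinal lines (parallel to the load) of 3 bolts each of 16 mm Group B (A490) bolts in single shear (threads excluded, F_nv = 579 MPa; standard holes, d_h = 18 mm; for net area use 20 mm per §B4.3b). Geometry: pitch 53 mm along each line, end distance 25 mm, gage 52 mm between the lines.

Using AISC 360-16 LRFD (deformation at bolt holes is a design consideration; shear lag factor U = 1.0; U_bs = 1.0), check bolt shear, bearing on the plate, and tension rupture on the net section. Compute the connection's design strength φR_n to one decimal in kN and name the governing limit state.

Bolt shear: A_b = π(16)²/4 = 201.06 mm². φR_n = 0.75 × 579 × 201.06 × 6 × 1 = 523.9 kN.
Bearing (6 mm plate, F_u = 450 MPa): end bolts L_c = 25 − 18/2 = 16, R_n = min(1.2×16×6×450, 2.4×16×6×450) = 51.84 kN/bolt; interior L_c = 53 − 18 = 35, R_n = 103.68 kN/bolt. φR_n = 0.75 × (2×51.84 + 4×103.68) = 388.8 kN.
Tension rupture (net): A_n = (140 − 2×20)×6 = 600 mm² (U = 1.0, A_e = A_n). φR_n = 0.75 × 450 × 600 = 202.5 kN.
Governing: min(523.9, 388.8, 202.5) = 202.5 kN → net-section rupture.

202.5 kN (net-section rupture governs)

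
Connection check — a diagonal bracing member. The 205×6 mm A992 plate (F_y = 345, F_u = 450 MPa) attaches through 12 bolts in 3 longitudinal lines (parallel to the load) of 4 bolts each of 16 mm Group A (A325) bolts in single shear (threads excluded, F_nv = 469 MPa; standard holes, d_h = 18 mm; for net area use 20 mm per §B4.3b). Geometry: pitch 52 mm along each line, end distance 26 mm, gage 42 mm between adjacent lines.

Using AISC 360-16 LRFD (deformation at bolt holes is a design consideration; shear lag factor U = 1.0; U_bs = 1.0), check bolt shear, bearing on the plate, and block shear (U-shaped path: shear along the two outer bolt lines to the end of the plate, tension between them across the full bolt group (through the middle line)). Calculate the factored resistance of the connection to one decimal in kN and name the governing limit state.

361.3 kN (block shear governs)

Bolt shear: A_b = π(16)²/4 = 201.06 mm². φR_n = 0.75 × 469 × 201.06 × 12 × 1 = 848.7 kN.
Bearing (6 mm plate, F_u = 450 MPa): end bolts L_c = 26 − 18/2 = 17, R_n = min(1.2×17×6×450, 2.4×16×6×450) = 55.08 kN/bolt; interior L_c = 52 − 18 = 34, R_n = 103.68 kN/bolt. φR_n = 0.75 × (3×55.08 + 9×103.68) = 823.8 kN.
Block shear: shear path 2×[26+3×52] = 2×182 mm, A_gv = 2184, A_nv = 2×(182 − 3.5×20)×6 = 1344 mm²; tension across gage: (84 − 2×20)×6 = 264 mm². R_n = min(0.6×450×1344, 0.6×345×2184) + 1.0×450×264 = min(362.88, 452.09) + 118.8 = 481.68 kN. φR_n = 0.75 × 481.68 = 361.3 kN.
Governing: min(848.7, 823.8, 361.3) = 361.3 kN → block shear.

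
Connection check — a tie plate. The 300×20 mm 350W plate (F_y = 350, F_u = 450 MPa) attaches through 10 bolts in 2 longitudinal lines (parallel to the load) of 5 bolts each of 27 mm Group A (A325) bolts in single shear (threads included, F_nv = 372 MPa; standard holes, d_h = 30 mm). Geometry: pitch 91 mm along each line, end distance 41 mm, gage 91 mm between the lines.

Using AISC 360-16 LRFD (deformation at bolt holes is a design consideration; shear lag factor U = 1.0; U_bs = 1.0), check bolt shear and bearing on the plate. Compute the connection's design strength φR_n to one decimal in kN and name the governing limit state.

Bolt shear: A_b = π(27)²/4 = 572.56 mm². φR_n = 0.75 × 372 × 572.56 × 10 × 1 = 1597.4 kN.
Bearing (20 mm plate, F_u = 450 MPa): end bolts L_c = 41 − 30/2 = 26, R_n = min(1.2×26×20×450, 2.4×27×20×450) = 280.8 kN/bolt; interior L_c = 91 − 30 = 61, R_n = 583.2 kN/bolt. φR_n = 0.75 × (2×280.8 + 8×583.2) = 3920.4 kN.
Governing: min(1597.4, 3920.4) = 1597.4 kN → bolt shear.

1597.4 kN (bolt shear governs)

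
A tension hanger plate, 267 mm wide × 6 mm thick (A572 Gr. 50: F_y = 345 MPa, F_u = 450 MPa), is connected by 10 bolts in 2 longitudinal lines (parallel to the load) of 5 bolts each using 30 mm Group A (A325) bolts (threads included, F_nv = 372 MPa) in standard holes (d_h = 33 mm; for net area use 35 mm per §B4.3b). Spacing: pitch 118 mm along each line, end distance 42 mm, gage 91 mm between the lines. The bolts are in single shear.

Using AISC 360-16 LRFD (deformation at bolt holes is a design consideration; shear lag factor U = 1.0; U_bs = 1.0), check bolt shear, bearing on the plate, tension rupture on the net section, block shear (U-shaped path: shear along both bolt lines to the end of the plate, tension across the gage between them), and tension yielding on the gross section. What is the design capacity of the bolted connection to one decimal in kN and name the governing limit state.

398.9 kN (net-section rupture governs)

Bolt shear: A_b = π(30)²/4 = 706.86 mm². φR_n = 0.75 × 372 × 706.86 × 10 × 1 = 1972.1 kN.
Bearing (6 mm plate, F_u = 450 MPa): end bolts L_c = 42 − 33/2 = 25.5, R_n = min(1.2×25.5×6×450, 2.4×30×6×450) = 82.62 kN/bolt; interior L_c = 118 − 33 = 85, R_n = 194.4 kN/bolt. φR_n = 0.75 × (2×82.62 + 8×194.4) = 1290.3 kN.
Tension rupture (net): A_n = (267 − 2×35)×6 = 1182 mm² (U = 1.0, A_e = A_n). φR_n = 0.75 × 450 × 1182 = 398.9 kN.
Block shear: shear path 2×[42+4×118] = 2×514 mm, A_gv = 6168, A_nv = 2×(514 − 4.5×35)×6 = 4278 mm²; tension across gage: (91 − 1×35)×6 = 336 mm². R_n = min(0.6×450×4278, 0.6×345×6168) + 1.0×450×336 = min(1155.1, 1276.8) + 151.2 = 1306.3 kN. φR_n = 0.75 × 1306.3 = 979.7 kN.
Tension yield (gross): A_g = 267×6 = 1602 mm². φR_n = 0.90 × 345 × 1602 = 497.4 kN.
Governing: min(1972.1, 1290.3, 398.9, 979.7, 497.4) = 398.9 kN → net-section rupture.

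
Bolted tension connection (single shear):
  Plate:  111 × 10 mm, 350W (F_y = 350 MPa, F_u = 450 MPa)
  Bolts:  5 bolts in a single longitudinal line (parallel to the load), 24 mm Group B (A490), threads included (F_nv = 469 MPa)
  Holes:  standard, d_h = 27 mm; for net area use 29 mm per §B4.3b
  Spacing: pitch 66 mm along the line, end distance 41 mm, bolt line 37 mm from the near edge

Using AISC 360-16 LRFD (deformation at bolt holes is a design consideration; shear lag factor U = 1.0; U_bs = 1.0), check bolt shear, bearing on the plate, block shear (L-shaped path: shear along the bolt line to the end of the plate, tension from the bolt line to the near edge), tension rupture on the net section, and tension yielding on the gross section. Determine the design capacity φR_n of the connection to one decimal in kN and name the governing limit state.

276.8 kN (net-section rupture governs)

Bolt shear: A_b = π(24)²/4 = 452.39 mm². φR_n = 0.75 × 469 × 452.39 × 5 × 1 = 795.6 kN.
Bearing (10 mm plate, F_u = 450 MPa): end bolts L_c = 41 − 27/2 = 27.5, R_n = min(1.2×27.5×10×450, 2.4×24×10×450) = 148.5 kN/bolt; interior L_c = 66 − 27 = 39, R_n = 210.6 kN/bolt. φR_n = 0.75 × (1×148.5 + 4×210.6) = 743.2 kN.
Block shear: shear path 1×[41+4×66] = 1×305 mm, A_gv = 3050, A_nv = 1×(305 − 4.5×29)×10 = 1745 mm²; tension to near edge: (37 − 0.5×29)×10 = 225 mm². R_n = min(0.6×450×1745, 0.6×350×3050) + 1.0×450×225 = min(471.15, 640.5) + 101.25 = 572.4 kN. φR_n = 0.75 × 572.4 = 429.3 kN.
Tension rupture (net): A_n = (111 − 1×29)×10 = 820 mm² (U = 1.0, A_e = A_n). φR_n = 0.75 × 450 × 820 = 276.8 kN.
Tension yield (gross): A_g = 111×10 = 1110 mm². φR_n = 0.90 × 350 × 1110 = 349.7 kN.
Governing: min(795.6, 743.2, 429.3, 276.8, 349.7) = 276.8 kN → net-section rupture.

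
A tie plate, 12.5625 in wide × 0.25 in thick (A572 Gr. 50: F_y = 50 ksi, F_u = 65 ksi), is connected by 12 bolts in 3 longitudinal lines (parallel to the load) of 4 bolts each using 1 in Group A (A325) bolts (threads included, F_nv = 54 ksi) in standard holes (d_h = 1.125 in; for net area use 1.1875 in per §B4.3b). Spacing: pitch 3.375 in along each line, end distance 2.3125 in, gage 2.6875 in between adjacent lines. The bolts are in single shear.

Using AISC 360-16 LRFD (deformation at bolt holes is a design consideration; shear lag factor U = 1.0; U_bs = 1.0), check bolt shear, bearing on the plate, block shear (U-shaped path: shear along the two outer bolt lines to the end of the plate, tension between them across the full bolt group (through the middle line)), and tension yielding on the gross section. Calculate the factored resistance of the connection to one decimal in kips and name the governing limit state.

Bolt shear: A_b = π(1)²/4 = 0.7854 in². φR_n = 0.75 × 54 × 0.7854 × 12 × 1 = 381.7 kips.
Bearing (0.25 in plate, F_u = 65 ksi): end bolts L_c = 2.3125 − 1.125/2 = 1.75, R_n = min(1.2×1.75×0.25×65, 2.4×1×0.25×65) = 34.125 kips/bolt; interior L_c = 3.375 − 1.125 = 2.25, R_n = 39 kips/bolt. φR_n = 0.75 × (3×34.125 + 9×39) = 340.0 kips.
Block shear: shear path 2×[2.3125+3×3.375] = 2×12.4375 in, A_gv = 6.2188, A_nv = 2×(12.4375 − 3.5×1.1875)×0.25 = 4.1406 in²; tension across gage: (5.375 − 2×1.1875)×0.25 = 0.75 in². R_n = min(0.6×65×4.1406, 0.6×50×6.2188) + 1.0×65×0.75 = min(161.48, 186.56) + 48.75 = 210.23 kips. φR_n = 0.75 × 210.23 = 157.7 kips.
Tension yield (gross): A_g = 12.5625×0.25 = 3.1406 in². φR_n = 0.90 × 50 × 3.1406 = 141.3 kips.
Governing: min(381.7, 340.0, 157.7, 141.3) = 141.3 kips → gross-section yield.

141.3 kips (gross-section yield governs)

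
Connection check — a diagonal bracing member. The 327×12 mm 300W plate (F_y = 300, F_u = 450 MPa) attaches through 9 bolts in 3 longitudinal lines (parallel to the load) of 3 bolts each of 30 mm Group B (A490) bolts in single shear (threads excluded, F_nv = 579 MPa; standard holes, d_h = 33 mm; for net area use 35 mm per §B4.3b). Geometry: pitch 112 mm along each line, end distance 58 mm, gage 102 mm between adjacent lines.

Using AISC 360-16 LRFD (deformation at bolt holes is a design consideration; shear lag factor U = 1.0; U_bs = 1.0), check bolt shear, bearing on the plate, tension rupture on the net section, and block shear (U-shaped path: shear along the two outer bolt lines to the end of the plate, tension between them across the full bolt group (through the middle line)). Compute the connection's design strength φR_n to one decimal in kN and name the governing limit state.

Bolt shear: A_b = π(30)²/4 = 706.86 mm². φR_n = 0.75 × 579 × 706.86 × 9 × 1 = 2762.6 kN.
Bearing (12 mm plate, F_u = 450 MPa): end bolts L_c = 58 − 33/2 = 41.5, R_n = min(1.2×41.5×12×450, 2.4×30×12×450) = 268.92 kN/bolt; interior L_c = 112 − 33 = 79, R_n = 388.8 kN/bolt. φR_n = 0.75 × (3×268.92 + 6×388.8) = 2354.7 kN.
Tension rupture (net): A_n = (327 − 3×35)×12 = 2664 mm² (U = 1.0, A_e = A_n). φR_n = 0.75 × 450 × 2664 = 899.1 kN.
Block shear: shear path 2×[58+2×112] = 2×282 mm, A_gv = 6768, A_nv = 2×(282 − 2.5×35)×12 = 4668 mm²; tension across gage: (204 − 2×35)×12 = 1608 mm². R_n = min(0.6×450×4668, 0.6×300×6768) + 1.0×450×1608 = min(1260.4, 1218.2) + 723.6 = 1941.8 kN. φR_n = 0.75 × 1941.8 = 1456.4 kN.
Governing: min(2762.6, 2354.7, 899.1, 1456.4) = 899.1 kN → net-section rupture.

899.1 kN (net-section rupture governs)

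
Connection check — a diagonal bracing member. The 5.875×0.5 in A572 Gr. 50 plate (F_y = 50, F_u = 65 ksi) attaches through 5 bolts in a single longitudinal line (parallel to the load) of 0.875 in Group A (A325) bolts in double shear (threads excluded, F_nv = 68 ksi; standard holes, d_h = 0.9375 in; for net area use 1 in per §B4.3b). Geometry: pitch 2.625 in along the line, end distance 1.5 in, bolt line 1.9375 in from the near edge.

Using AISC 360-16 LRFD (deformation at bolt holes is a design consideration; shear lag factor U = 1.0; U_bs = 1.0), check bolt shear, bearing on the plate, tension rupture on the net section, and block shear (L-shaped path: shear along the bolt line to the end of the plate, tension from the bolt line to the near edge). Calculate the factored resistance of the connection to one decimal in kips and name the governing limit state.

118.8 kips (net-section rupture governs)

Bolt shear: A_b = π(0.875)²/4 = 0.60132 in². φR_n = 0.75 × 68 × 0.60132 × 5 × 2 = 306.7 kips.
Bearing (0.5 in plate, F_u = 65 ksi): end bolts L_c = 1.5 − 0.9375/2 = 1.03125, R_n = min(1.2×1.03125×0.5×65, 2.4×0.875×0.5×65) = 40.219 kips/bolt; interior L_c = 2.625 − 0.9375 = 1.6875, R_n = 65.813 kips/bolt. φR_n = 0.75 × (1×40.219 + 4×65.813) = 227.6 kips.
Tension rupture (net): A_n = (5.875 − 1×1)×0.5 = 2.4375 in² (U = 1.0, A_e = A_n). φR_n = 0.75 × 65 × 2.4375 = 118.8 kips.
Block shear: shear path 1×[1.5+4×2.625] = 1×12 in, A_gv = 6, A_nv = 1×(12 − 4.5×1)×0.5 = 3.75 in²; tension to near edge: (1.9375 − 0.5×1)×0.5 = 0.71875 in². R_n = min(0.6×65×3.75, 0.6×50×6) + 1.0×65×0.71875 = min(146.25, 180) + 46.719 = 192.97 kips. φR_n = 0.75 × 192.97 = 144.7 kips.
Governing: min(306.7, 227.6, 118.8, 144.7) = 118.8 kips → net-section rupture.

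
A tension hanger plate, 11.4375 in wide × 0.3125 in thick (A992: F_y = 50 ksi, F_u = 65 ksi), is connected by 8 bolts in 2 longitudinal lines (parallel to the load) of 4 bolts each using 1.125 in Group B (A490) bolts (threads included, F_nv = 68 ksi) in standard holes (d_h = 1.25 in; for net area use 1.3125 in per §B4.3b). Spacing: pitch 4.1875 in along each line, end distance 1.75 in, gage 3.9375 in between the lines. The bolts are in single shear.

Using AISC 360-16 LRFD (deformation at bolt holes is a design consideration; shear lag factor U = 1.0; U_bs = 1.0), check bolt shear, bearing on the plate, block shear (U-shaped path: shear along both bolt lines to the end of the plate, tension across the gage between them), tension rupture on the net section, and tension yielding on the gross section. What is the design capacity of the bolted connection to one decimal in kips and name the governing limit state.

Bolt shear: A_b = π(1.125)²/4 = 0.99402 in². φR_n = 0.75 × 68 × 0.99402 × 8 × 1 = 405.6 kips.
Bearing (0.3125 in plate, F_u = 65 ksi): end bolts L_c = 1.75 − 1.25/2 = 1.125, R_n = min(1.2×1.125×0.3125×65, 2.4×1.125×0.3125×65) = 27.422 kips/bolt; interior L_c = 4.1875 − 1.25 = 2.9375, R_n = 54.844 kips/bolt. φR_n = 0.75 × (2×27.422 + 6×54.844) = 287.9 kips.
Block shear: shear path 2×[1.75+3×4.1875] = 2×14.3125 in, A_gv = 8.9453, A_nv = 2×(14.3125 − 3.5×1.3125)×0.3125 = 6.0742 in²; tension across gage: (3.9375 − 1×1.3125)×0.3125 = 0.82031 in². R_n = min(0.6×65×6.0742, 0.6×50×8.9453) + 1.0×65×0.82031 = min(236.89, 268.36) + 53.32 = 290.21 kips. φR_n = 0.75 × 290.21 = 217.7 kips.
Tension rupture (net): A_n = (11.4375 − 2×1.3125)×0.3125 = 2.7539 in² (U = 1.0, A_e = A_n). φR_n = 0.75 × 65 × 2.7539 = 134.3 kips.
Tension yield (gross): A_g = 11.4375×0.3125 = 3.5742 in². φR_n = 0.90 × 50 × 3.5742 = 160.8 kips.
Governing: min(405.6, 287.9, 217.7, 134.3, 160.8) = 134.3 kips → net-section rupture.

134.3 kips (net-section rupture governs)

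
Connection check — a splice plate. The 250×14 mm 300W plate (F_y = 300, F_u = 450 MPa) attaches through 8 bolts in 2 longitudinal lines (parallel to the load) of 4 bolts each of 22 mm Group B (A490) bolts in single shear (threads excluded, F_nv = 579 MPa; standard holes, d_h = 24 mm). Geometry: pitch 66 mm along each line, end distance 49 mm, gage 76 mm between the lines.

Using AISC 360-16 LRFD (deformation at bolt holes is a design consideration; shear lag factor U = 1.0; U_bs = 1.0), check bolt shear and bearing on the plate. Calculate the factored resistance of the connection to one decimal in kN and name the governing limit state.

Bolt shear: A_b = π(22)²/4 = 380.13 mm². φR_n = 0.75 × 579 × 380.13 × 8 × 1 = 1320.6 kN.
Bearing (14 mm plate, F_u = 450 MPa): end bolts L_c = 49 − 24/2 = 37, R_n = min(1.2×37×14×450, 2.4×22×14×450) = 279.72 kN/bolt; interior L_c = 66 − 24 = 42, R_n = 317.52 kN/bolt. φR_n = 0.75 × (2×279.72 + 6×317.52) = 1848.4 kN.
Governing: min(1320.6, 1848.4) = 1320.6 kN → bolt shear.

1320.6 kN (bolt shear governs)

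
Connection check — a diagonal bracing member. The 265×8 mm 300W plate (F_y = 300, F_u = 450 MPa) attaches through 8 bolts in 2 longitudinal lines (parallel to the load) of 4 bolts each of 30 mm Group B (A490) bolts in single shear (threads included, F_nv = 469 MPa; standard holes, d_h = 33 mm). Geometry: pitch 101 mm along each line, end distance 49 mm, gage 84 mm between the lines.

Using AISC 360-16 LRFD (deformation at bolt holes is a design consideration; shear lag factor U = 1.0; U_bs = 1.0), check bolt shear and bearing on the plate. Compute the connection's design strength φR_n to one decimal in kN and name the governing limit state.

1377.0 kN (bearing governs)

Bolt shear: A_b = π(30)²/4 = 706.86 mm². φR_n = 0.75 × 469 × 706.86 × 8 × 1 = 1989.1 kN.
Bearing (8 mm plate, F_u = 450 MPa): end bolts L_c = 49 − 33/2 = 32.5, R_n = min(1.2×32.5×8×450, 2.4×30×8×450) = 140.4 kN/bolt; interior L_c = 101 − 33 = 68, R_n = 259.2 kN/bolt. φR_n = 0.75 × (2×140.4 + 6×259.2) = 1377.0 kN.
Governing: min(1989.1, 1377.0) = 1377.0 kN → bearing.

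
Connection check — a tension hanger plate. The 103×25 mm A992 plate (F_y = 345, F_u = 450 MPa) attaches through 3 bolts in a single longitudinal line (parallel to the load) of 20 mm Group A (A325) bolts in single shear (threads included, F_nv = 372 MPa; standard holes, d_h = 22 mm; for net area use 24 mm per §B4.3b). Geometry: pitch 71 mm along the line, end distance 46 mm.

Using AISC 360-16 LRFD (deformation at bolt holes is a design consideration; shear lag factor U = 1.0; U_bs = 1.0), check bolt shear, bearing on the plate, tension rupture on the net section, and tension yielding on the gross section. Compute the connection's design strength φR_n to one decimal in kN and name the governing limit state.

Bolt shear: A_b = π(20)²/4 = 314.16 mm². φR_n = 0.75 × 372 × 314.16 × 3 × 1 = 263.0 kN.
Bearing (25 mm plate, F_u = 450 MPa): end bolts L_c = 46 − 22/2 = 35, R_n = min(1.2×35×25×450, 2.4×20×25×450) = 472.5 kN/bolt; interior L_c = 71 − 22 = 49, R_n = 540 kN/bolt. φR_n = 0.75 × (1×472.5 + 2×540) = 1164.4 kN.
Tension rupture (net): A_n = (103 − 1×24)×25 = 1975 mm² (U = 1.0, A_e = A_n). φR_n = 0.75 × 450 × 1975 = 666.6 kN.
Tension yield (gross): A_g = 103×25 = 2575 mm². φR_n = 0.90 × 345 × 2575 = 799.5 kN.
Governing: min(263.0, 1164.4, 666.6, 799.5) = 263.0 kN → bolt shear.

263.0 kN (bolt shear governs)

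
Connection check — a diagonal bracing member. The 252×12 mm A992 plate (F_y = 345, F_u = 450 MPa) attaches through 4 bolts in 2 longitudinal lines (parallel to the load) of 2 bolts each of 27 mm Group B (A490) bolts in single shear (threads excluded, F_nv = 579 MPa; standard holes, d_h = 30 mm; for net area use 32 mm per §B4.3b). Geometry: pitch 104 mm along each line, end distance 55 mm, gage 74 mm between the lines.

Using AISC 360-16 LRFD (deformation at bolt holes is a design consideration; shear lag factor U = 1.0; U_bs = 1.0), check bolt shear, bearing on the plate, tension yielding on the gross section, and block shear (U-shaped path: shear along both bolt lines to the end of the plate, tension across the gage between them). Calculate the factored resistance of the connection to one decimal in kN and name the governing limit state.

709.6 kN (block shear governs)

Bolt shear: A_b = π(27)²/4 = 572.56 mm². φR_n = 0.75 × 579 × 572.56 × 4 × 1 = 994.5 kN.
Bearing (12 mm plate, F_u = 450 MPa): end bolts L_c = 55 − 30/2 = 40, R_n = min(1.2×40×12×450, 2.4×27×12×450) = 259.2 kN/bolt; interior L_c = 104 − 30 = 74, R_n = 349.92 kN/bolt. φR_n = 0.75 × (2×259.2 + 2×349.92) = 913.7 kN.
Tension yield (gross): A_g = 252×12 = 3024 mm². φR_n = 0.90 × 345 × 3024 = 939.0 kN.
Block shear: shear path 2×[55+1×104] = 2×159 mm, A_gv = 3816, A_nv = 2×(159 − 1.5×32)×12 = 2664 mm²; tension across gage: (74 − 1×32)×12 = 504 mm². R_n = min(0.6×450×2664, 0.6×345×3816) + 1.0×450×504 = min(719.28, 789.91) + 226.8 = 946.08 kN. φR_n = 0.75 × 946.08 = 709.6 kN.
Governing: min(994.5, 913.7, 939.0, 709.6) = 709.6 kN → block shear.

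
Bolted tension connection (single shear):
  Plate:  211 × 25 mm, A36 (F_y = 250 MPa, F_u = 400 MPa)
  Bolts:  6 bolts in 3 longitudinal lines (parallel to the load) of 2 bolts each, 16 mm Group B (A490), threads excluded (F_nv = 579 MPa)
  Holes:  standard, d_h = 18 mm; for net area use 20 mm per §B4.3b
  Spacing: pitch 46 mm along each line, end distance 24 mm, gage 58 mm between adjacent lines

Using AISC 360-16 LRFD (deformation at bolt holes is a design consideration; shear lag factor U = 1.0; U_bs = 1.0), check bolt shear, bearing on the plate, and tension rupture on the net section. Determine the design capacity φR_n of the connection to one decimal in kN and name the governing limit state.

Bolt shear: A_b = π(16)²/4 = 201.06 mm². φR_n = 0.75 × 579 × 201.06 × 6 × 1 = 523.9 kN.
Bearing (25 mm plate, F_u = 400 MPa): end bolts L_c = 24 − 18/2 = 15, R_n = min(1.2×15×25×400, 2.4×16×25×400) = 180 kN/bolt; interior L_c = 46 − 18 = 28, R_n = 336 kN/bolt. φR_n = 0.75 × (3×180 + 3×336) = 1161.0 kN.
Tension rupture (net): A_n = (211 − 3×20)×25 = 3775 mm² (U = 1.0, A_e = A_n). φR_n = 0.75 × 400 × 3775 = 1132.5 kN.
Governing: min(523.9, 1161.0, 1132.5) = 523.9 kN → bolt shear.

523.9 kN (bolt shear governs)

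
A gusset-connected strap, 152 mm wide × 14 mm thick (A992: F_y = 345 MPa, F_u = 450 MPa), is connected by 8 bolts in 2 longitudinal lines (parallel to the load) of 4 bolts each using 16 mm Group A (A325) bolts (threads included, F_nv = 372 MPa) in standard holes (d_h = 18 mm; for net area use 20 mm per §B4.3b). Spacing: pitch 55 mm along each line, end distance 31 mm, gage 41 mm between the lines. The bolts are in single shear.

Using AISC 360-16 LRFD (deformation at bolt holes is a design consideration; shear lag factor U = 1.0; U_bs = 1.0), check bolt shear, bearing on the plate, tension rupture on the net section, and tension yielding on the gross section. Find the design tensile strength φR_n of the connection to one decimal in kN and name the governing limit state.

448.8 kN (bolt shear governs)

Bolt shear: A_b = π(16)²/4 = 201.06 mm². φR_n = 0.75 × 372 × 201.06 × 8 × 1 = 448.8 kN.
Bearing (14 mm plate, F_u = 450 MPa): end bolts L_c = 31 − 18/2 = 22, R_n = min(1.2×22×14×450, 2.4×16×14×450) = 166.32 kN/bolt; interior L_c = 55 − 18 = 37, R_n = 241.92 kN/bolt. φR_n = 0.75 × (2×166.32 + 6×241.92) = 1338.1 kN.
Tension rupture (net): A_n = (152 − 2×20)×14 = 1568 mm² (U = 1.0, A_e = A_n). φR_n = 0.75 × 450 × 1568 = 529.2 kN.
Tension yield (gross): A_g = 152×14 = 2128 mm². φR_n = 0.90 × 345 × 2128 = 660.7 kN.
Governing: min(448.8, 1338.1, 529.2, 660.7) = 448.8 kN → bolt shear.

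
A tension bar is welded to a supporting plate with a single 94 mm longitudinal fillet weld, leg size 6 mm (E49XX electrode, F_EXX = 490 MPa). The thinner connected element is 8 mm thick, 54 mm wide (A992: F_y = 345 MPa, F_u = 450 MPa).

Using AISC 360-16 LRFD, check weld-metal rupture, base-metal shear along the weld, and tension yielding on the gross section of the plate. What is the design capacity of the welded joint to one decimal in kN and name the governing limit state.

87.9 kN (weld metal governs)

Weld metal: throat = 0.707×6 = 4.242 mm, L = 94 mm. φR_n = 0.75 × 0.6 × 490 × 4.242 × 94 = 87.9 kN.
Base metal shear (8 mm plate): yield φR_n = 1.0×0.6×345×8×94 = 155.7 kN; rupture φR_n = 0.75×0.6×450×8×94 = 152.3 kN; take 152.3 kN (rupture).
Tension yield (gross): A_g = 54×8 = 432 mm². φR_n = 0.90 × 345 × 432 = 134.1 kN.
Governing: min(87.9, 152.3, 134.1) = 87.9 kN → weld metal.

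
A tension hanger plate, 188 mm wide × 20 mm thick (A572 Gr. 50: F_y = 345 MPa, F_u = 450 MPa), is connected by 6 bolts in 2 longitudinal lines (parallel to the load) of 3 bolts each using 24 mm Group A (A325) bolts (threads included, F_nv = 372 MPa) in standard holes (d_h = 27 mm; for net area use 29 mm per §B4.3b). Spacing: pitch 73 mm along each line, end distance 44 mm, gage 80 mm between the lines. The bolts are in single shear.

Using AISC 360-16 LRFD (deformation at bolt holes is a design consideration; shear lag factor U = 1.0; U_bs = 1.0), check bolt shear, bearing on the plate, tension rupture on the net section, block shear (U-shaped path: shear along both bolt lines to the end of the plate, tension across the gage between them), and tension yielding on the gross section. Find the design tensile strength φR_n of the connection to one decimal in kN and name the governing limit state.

Bolt shear: A_b = π(24)²/4 = 452.39 mm². φR_n = 0.75 × 372 × 452.39 × 6 × 1 = 757.3 kN.
Bearing (20 mm plate, F_u = 450 MPa): end bolts L_c = 44 − 27/2 = 30.5, R_n = min(1.2×30.5×20×450, 2.4×24×20×450) = 329.4 kN/bolt; interior L_c = 73 − 27 = 46, R_n = 496.8 kN/bolt. φR_n = 0.75 × (2×329.4 + 4×496.8) = 1984.5 kN.
Tension rupture (net): A_n = (188 − 2×29)×20 = 2600 mm² (U = 1.0, A_e = A_n). φR_n = 0.75 × 450 × 2600 = 877.5 kN.
Block shear: shear path 2×[44+2×73] = 2×190 mm, A_gv = 7600, A_nv = 2×(190 − 2.5×29)×20 = 4700 mm²; tension across gage: (80 − 1×29)×20 = 1020 mm². R_n = min(0.6×450×4700, 0.6×345×7600) + 1.0×450×1020 = min(1269, 1573.2) + 459 = 1728 kN. φR_n = 0.75 × 1728 = 1296.0 kN.
Tension yield (gross): A_g = 188×20 = 3760 mm². φR_n = 0.90 × 345 × 3760 = 1167.5 kN.
Governing: min(757.3, 1984.5, 877.5, 1296.0, 1167.5) = 757.3 kN → bolt shear.

757.3 kN (bolt shear governs)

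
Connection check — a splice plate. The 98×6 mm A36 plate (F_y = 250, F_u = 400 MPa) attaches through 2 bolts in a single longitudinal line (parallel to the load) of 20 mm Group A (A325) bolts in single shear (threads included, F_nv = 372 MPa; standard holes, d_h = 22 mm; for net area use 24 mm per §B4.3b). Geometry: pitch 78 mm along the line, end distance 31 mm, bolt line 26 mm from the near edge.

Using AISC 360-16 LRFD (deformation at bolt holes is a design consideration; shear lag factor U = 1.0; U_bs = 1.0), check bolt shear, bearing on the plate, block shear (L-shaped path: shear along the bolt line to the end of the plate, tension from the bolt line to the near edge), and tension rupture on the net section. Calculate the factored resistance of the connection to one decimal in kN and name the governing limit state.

Bolt shear: A_b = π(20)²/4 = 314.16 mm². φR_n = 0.75 × 372 × 314.16 × 2 × 1 = 175.3 kN.
Bearing (6 mm plate, F_u = 400 MPa): end bolts L_c = 31 − 22/2 = 20, R_n = min(1.2×20×6×400, 2.4×20×6×400) = 57.6 kN/bolt; interior L_c = 78 − 22 = 56, R_n = 115.2 kN/bolt. φR_n = 0.75 × (1×57.6 + 1×115.2) = 129.6 kN.
Block shear: shear path 1×[31+1×78] = 1×109 mm, A_gv = 654, A_nv = 1×(109 − 1.5×24)×6 = 438 mm²; tension to near edge: (26 − 0.5×24)×6 = 84 mm². R_n = min(0.6×400×438, 0.6×250×654) + 1.0×400×84 = min(105.12, 98.1) + 33.6 = 131.7 kN. φR_n = 0.75 × 131.7 = 98.8 kN.
Tension rupture (net): A_n = (98 − 1×24)×6 = 444 mm² (U = 1.0, A_e = A_n). φR_n = 0.75 × 400 × 444 = 133.2 kN.
Governing: min(175.3, 129.6, 98.8, 133.2) = 98.8 kN → block shear.

98.8 kN (block shear governs)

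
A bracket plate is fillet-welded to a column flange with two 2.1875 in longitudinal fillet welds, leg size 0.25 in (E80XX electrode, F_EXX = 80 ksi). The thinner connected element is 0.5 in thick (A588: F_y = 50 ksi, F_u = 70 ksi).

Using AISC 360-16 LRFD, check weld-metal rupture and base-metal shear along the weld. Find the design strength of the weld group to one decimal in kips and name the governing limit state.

27.8 kips (weld metal governs)

Weld metal: throat = 0.707×0.25 = 0.17675 in, L = 2×2.1875 = 4.375 in. φR_n = 0.75 × 0.6 × 80 × 0.17675 × 4.375 = 27.8 kips.
Base metal shear (0.5 in plate): yield φR_n = 1.0×0.6×50×0.5×4.375 = 65.6 kips; rupture φR_n = 0.75×0.6×70×0.5×4.375 = 68.9 kips; take 65.6 kips (yield).
Governing: min(27.8, 65.6) = 27.8 kips → weld metal.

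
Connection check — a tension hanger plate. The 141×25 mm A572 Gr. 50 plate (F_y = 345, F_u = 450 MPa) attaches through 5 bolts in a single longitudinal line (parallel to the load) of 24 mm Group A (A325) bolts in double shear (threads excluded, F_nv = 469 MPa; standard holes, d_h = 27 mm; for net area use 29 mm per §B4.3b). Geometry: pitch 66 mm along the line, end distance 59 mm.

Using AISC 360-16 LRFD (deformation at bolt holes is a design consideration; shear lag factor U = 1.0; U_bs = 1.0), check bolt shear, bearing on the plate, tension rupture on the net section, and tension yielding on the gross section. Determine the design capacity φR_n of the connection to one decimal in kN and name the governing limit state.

Bolt shear: A_b = π(24)²/4 = 452.39 mm². φR_n = 0.75 × 469 × 452.39 × 5 × 2 = 1591.3 kN.
Bearing (25 mm plate, F_u = 450 MPa): end bolts L_c = 59 − 27/2 = 45.5, R_n = min(1.2×45.5×25×450, 2.4×24×25×450) = 614.25 kN/bolt; interior L_c = 66 − 27 = 39, R_n = 526.5 kN/bolt. φR_n = 0.75 × (1×614.25 + 4×526.5) = 2040.2 kN.
Tension rupture (net): A_n = (141 − 1×29)×25 = 2800 mm² (U = 1.0, A_e = A_n). φR_n = 0.75 × 450 × 2800 = 945.0 kN.
Tension yield (gross): A_g = 141×25 = 3525 mm². φR_n = 0.90 × 345 × 3525 = 1094.5 kN.
Governing: min(1591.3, 2040.2, 945.0, 1094.5) = 945.0 kN → net-section rupture.

945.0 kN (net-section rupture governs)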